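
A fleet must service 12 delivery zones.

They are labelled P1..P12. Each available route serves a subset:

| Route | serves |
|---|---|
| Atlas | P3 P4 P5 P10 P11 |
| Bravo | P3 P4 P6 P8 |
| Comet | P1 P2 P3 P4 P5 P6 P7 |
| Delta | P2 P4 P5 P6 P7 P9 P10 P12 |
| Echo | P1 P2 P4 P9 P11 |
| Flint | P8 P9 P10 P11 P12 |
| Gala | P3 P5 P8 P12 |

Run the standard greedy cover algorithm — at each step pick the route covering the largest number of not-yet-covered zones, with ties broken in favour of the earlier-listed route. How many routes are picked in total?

4

Greedy: pick Delta (covers 8 new) → pick Atlas (covers 2 new) → pick Bravo (covers 1 new) → pick Comet (covers 1 new). Total picks: 4.
(The true minimum cover uses only 2 routes, so greedy is not optimal here.)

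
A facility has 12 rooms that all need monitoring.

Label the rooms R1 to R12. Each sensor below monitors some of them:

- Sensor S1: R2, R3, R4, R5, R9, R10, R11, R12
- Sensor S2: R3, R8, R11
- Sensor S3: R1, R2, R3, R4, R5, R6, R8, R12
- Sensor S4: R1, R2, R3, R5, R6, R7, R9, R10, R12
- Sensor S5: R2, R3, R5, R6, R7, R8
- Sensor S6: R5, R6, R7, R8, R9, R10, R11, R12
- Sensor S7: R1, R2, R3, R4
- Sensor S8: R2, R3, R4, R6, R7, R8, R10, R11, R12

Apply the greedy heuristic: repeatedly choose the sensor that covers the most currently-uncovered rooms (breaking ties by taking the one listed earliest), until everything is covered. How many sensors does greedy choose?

Greedy: pick S4 (covers 9 new) → pick S8 (covers 3 new). Total picks: 2.

2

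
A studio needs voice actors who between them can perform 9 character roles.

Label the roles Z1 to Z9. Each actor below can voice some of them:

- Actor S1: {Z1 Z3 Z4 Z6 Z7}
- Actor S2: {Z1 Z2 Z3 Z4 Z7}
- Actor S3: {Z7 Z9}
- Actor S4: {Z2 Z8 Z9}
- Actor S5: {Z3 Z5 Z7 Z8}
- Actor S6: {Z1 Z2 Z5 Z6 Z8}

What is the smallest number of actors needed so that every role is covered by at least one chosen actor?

3

S1 and S4 and S6 together: S1 ∪ S4 ∪ S6 = {Z1, Z2, Z3, Z4, Z5, Z6, Z7, Z8, Z9} — every role is covered.
No 2 of the 6 actors cover everything (all 15 combinations miss at least one role), so 3 is optimal.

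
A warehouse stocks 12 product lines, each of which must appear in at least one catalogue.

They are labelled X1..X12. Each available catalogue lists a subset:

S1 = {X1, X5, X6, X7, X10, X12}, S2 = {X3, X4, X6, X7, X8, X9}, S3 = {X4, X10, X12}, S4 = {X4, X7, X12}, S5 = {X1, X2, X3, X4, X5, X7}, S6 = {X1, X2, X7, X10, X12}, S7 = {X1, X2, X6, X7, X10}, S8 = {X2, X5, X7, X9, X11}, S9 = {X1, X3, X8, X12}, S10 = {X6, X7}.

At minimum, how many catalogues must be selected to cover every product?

3

S2 and S6 and S8 together: S2 ∪ S6 ∪ S8 = {X1, X2, X3, X4, X5, X6, X7, X8, X9, X10, X11, X12} — every product is covered.
Only S8 contains X11, so S8 is forced; the remaining 7 products need at least 2 more catalogues (each remaining catalogue adds at most 4) — so at least 3 catalogues are needed, and 3 is optimal.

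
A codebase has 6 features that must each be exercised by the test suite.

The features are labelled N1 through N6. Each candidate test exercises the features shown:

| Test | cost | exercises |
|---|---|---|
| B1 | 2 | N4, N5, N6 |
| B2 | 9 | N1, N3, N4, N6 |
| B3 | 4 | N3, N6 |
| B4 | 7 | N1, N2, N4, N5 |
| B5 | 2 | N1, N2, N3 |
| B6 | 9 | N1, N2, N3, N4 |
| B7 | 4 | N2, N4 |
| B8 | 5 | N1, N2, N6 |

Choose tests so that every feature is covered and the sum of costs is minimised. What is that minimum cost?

B1, B5 together cover every feature (B1 ∪ B5 = {N1, N2, N3, N4, N5, N6}); total cost 2 + 2 = 4.
No covering selection has total cost below 4.

4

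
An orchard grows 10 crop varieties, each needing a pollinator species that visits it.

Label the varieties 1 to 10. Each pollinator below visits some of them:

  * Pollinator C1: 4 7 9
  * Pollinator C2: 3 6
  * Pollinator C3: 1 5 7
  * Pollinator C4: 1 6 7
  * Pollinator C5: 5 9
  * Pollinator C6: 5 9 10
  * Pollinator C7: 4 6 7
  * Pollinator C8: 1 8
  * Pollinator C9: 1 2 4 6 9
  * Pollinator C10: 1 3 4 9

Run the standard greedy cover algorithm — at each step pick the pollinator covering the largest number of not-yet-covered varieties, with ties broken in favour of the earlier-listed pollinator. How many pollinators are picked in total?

5

Greedy: pick C9 (covers 5 new) → pick C3 (covers 2 new) → pick C2 (covers 1 new) → pick C6 (covers 1 new) → pick C8 (covers 1 new). Total picks: 5.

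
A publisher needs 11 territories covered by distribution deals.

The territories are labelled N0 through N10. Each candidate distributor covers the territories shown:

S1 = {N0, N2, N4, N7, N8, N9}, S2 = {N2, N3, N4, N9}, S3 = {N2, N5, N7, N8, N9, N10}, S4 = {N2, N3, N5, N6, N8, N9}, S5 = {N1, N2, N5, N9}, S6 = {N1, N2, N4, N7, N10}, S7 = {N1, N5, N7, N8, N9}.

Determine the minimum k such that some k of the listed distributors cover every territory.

Take {S1, S4, S6}. Their union is {N0, N1, N2, N3, N4, N5, N6, N7, N8, N9, N10}, which is all 11 territories.
Only S1 contains N0, so S1 is forced; the remaining 5 territories need at least 2 more distributors (each remaining distributor adds at most 3) — so at least 3 distributors are needed, and 3 is optimal.

3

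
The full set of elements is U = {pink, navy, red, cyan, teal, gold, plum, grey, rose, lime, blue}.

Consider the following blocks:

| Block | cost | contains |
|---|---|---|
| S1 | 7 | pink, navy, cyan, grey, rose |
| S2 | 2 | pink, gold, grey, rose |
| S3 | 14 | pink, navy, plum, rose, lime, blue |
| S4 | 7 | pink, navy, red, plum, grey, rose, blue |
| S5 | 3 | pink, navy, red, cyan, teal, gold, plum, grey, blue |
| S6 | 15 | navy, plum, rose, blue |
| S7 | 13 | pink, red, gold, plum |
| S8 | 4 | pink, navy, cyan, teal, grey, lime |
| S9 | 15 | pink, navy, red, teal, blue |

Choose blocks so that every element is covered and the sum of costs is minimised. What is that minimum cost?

S2, S5, S8 together cover every element (S2 ∪ S5 ∪ S8 = {pink, navy, red, cyan, teal, gold, plum, grey, rose, lime, blue}); total cost 2 + 3 + 4 = 9.
No covering selection has total cost below 9.

9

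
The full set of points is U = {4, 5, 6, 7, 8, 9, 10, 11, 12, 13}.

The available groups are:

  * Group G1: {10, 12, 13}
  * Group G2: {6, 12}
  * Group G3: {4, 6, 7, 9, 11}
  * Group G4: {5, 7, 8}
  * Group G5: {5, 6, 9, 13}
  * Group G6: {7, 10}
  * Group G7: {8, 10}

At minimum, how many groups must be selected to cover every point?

Take {G1, G3, G4}. Their union is {4, 5, 6, 7, 8, 9, 10, 11, 12, 13}, which is all 10 points.
Only G3 contains 4, so G3 is forced; the remaining 5 points need at least 2 more groups (each remaining group adds at most 3) — so at least 3 groups are needed, and 3 is optimal.

3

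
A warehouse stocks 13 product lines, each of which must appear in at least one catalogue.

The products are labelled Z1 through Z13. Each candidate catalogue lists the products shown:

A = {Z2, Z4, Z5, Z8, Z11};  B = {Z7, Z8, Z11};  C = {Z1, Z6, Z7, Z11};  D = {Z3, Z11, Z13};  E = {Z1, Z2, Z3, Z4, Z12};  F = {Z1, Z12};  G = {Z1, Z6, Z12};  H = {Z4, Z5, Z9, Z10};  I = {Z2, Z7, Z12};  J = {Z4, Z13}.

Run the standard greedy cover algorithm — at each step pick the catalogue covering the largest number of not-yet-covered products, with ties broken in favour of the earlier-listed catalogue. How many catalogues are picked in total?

Greedy: pick A (covers 5 new) → pick C (covers 3 new) → pick D (covers 2 new) → pick H (covers 2 new) → pick E (covers 1 new). Total picks: 5.

5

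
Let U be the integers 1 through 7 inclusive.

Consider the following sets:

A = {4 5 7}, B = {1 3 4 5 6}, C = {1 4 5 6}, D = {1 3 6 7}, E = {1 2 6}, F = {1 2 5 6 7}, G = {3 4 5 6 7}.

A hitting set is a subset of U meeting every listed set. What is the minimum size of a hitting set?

Take H = {5, 6}. Each listed set contains at least one of these, so H is a hitting set of size 2.
The sets A, E are pairwise disjoint, so any hitting set needs a separate item for each — at least 2. Hence 2 is optimal.

2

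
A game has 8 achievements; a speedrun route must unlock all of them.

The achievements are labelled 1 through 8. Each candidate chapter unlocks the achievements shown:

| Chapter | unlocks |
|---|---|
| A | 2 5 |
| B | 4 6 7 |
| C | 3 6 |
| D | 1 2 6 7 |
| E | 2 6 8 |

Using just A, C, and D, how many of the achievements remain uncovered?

2

Union of A, C, D = {1, 2, 3, 5, 6, 7}.
Not covered: 4, 8 — 2 achievements.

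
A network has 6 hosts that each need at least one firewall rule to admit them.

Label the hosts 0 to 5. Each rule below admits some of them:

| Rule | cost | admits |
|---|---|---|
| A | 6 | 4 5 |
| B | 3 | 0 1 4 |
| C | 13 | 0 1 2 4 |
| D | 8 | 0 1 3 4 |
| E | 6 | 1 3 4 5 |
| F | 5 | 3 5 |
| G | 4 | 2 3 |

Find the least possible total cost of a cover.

12

B, F, G together cover every host (B ∪ F ∪ G = {0, 1, 2, 3, 4, 5}); total cost 3 + 5 + 4 = 12.
No covering selection has total cost below 12.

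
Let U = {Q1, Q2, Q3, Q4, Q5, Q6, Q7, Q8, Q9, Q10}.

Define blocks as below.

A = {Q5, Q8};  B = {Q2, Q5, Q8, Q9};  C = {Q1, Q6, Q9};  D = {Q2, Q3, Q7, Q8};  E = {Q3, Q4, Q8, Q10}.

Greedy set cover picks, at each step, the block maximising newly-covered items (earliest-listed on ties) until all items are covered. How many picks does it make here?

4

Greedy: pick B (covers 4 new) → pick E (covers 3 new) → pick C (covers 2 new) → pick D (covers 1 new). Total picks: 4.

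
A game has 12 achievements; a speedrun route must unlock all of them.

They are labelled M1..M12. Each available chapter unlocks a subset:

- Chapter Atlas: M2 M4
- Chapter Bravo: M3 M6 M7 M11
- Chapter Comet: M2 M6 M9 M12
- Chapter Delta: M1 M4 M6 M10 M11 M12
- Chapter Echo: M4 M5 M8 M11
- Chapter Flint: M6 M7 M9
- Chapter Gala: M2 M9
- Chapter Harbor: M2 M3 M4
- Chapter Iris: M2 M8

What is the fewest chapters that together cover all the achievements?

4

Bravo and Delta and Echo and Gala together: Bravo ∪ Delta ∪ Echo ∪ Gala = {M1, M2, M3, M4, M5, M6, M7, M8, M9, M10, M11, M12} — every achievement is covered.
Only Delta contains M1, so Delta is forced; the remaining 6 achievements need at least 3 more chapters (each remaining chapter adds at most 2) — so at least 4 chapters are needed, and 4 is optimal.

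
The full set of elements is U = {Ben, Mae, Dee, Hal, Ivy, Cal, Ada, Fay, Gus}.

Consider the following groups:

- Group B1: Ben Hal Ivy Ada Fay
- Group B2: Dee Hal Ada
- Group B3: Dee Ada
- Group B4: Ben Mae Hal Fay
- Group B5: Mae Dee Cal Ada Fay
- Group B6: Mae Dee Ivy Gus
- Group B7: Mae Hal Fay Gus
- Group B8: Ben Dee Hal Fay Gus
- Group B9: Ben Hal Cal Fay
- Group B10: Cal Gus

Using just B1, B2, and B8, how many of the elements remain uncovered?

Union of B1, B2, B8 = {Ben, Dee, Hal, Ivy, Ada, Fay, Gus}.
Not covered: Mae, Cal — 2 elements.

2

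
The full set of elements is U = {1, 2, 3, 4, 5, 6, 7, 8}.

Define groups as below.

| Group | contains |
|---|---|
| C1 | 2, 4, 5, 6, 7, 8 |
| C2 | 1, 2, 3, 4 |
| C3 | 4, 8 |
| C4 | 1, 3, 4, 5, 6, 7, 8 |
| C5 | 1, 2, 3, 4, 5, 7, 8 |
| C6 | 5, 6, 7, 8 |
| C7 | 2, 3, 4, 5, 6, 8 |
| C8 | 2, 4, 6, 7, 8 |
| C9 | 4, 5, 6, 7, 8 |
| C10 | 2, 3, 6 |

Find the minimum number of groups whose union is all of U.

2

C5 and C7 cover everything between them: the union {1, 2, 3, 4, 5, 6, 7, 8} is all of U.
No single group has all 8 elements (the largest, C4, has 7), so 2 is optimal.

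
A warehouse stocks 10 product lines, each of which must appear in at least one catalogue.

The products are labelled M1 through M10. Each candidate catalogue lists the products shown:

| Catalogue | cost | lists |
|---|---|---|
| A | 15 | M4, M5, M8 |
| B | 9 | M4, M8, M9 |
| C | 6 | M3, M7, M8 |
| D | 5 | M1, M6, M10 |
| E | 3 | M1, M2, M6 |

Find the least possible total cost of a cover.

A, B, C, D, E together cover every product (A ∪ B ∪ C ∪ D ∪ E = {M1, M2, M3, M4, M5, M6, M7, M8, M9, M10}); total cost 15 + 9 + 6 + 5 + 3 = 38.
No covering selection has total cost below 38.

38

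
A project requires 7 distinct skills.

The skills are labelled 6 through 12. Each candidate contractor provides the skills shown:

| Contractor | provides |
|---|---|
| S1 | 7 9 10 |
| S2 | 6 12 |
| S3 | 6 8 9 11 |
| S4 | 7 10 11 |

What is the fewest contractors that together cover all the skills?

3

S1 and S2 and S3 together: S1 ∪ S2 ∪ S3 = {6, 7, 8, 9, 10, 11, 12} — every skill is covered.
Only S3 contains 8, so S3 is forced; the remaining 3 skills need at least 2 more contractors (each remaining contractor adds at most 2) — so at least 3 contractors are needed, and 3 is optimal.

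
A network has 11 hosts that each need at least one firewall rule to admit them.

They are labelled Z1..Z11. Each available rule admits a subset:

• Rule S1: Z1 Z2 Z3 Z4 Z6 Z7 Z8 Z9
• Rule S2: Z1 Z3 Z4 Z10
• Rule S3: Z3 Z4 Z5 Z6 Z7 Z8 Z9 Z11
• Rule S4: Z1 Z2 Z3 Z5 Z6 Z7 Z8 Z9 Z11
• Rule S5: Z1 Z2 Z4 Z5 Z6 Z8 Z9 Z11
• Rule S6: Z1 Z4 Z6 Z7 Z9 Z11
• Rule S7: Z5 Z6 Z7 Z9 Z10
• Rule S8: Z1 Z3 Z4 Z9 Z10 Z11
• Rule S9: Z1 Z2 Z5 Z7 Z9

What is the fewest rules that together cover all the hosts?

Take {S4, S8}. Their union is {Z1, Z2, Z3, Z4, Z5, Z6, Z7, Z8, Z9, Z10, Z11}, which is all 11 hosts.
No single rule has all 11 hosts (the largest, S4, has 9), so 2 is optimal.

2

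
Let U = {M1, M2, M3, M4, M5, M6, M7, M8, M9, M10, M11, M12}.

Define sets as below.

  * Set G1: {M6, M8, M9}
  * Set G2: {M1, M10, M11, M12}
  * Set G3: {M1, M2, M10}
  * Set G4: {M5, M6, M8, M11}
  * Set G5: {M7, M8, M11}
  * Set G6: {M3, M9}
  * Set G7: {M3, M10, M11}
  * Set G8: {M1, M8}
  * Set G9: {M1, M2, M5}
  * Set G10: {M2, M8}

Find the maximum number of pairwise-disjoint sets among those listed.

3

G2, G6, G10 are pairwise disjoint (G2={M1,M10,M11,M12}; G6={M3,M9}; G10={M2,M8}).
Every remaining set overlaps one of these, and no 4 of the listed sets are pairwise disjoint, so 3 is the maximum.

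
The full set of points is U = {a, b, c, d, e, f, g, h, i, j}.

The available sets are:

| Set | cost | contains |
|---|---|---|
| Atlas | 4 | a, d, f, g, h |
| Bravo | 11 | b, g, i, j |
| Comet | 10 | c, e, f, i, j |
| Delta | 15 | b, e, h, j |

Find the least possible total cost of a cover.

25

Atlas, Bravo, Comet together cover every point (Atlas ∪ Bravo ∪ Comet = {a, b, c, d, e, f, g, h, i, j}); total cost 4 + 11 + 10 = 25.
No covering selection has total cost below 25.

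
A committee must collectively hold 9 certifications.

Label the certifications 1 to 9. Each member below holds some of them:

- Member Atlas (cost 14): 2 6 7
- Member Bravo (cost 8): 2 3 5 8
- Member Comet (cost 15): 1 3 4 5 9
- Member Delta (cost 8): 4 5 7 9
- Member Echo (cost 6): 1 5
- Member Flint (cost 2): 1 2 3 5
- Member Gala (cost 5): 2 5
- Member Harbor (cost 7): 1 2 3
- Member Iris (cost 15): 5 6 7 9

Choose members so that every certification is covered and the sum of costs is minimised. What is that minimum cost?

Atlas, Bravo, Delta, Flint together cover every certification (Atlas ∪ Bravo ∪ Delta ∪ Flint = {1, 2, 3, 4, 5, 6, 7, 8, 9}); total cost 14 + 8 + 8 + 2 = 32.
No covering selection has total cost below 32.

32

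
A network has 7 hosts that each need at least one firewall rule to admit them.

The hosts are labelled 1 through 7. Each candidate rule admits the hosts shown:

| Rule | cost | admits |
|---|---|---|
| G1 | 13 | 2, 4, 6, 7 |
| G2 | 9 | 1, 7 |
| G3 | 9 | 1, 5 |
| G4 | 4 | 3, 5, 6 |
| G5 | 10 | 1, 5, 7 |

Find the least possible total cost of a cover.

26

G1, G2, G4 together cover every host (G1 ∪ G2 ∪ G4 = {1, 2, 3, 4, 5, 6, 7}); total cost 13 + 9 + 4 = 26.
No covering selection has total cost below 26.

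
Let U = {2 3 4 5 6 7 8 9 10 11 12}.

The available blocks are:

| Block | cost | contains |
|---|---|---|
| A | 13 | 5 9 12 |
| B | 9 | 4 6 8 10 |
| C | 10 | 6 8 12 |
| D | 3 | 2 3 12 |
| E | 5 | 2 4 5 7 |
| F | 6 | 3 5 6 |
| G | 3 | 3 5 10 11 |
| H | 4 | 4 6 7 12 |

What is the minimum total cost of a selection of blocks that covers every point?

30

A, B, E, G together cover every point (A ∪ B ∪ E ∪ G = {2, 3, 4, 5, 6, 7, 8, 9, 10, 11, 12}); total cost 13 + 9 + 5 + 3 = 30.
The greedy pick G, H, D, B, A costs 32; no covering selection beats 30.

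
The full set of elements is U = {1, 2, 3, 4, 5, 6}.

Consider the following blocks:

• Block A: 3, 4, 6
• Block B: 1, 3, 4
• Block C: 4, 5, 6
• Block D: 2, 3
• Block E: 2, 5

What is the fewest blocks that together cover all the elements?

3

A, B, and E cover everything between them: the union {1, 2, 3, 4, 5, 6} is all of U.
Only B contains 1, so B is forced; the remaining 3 elements need at least 2 more blocks (each remaining block adds at most 2) — so at least 3 blocks are needed, and 3 is optimal.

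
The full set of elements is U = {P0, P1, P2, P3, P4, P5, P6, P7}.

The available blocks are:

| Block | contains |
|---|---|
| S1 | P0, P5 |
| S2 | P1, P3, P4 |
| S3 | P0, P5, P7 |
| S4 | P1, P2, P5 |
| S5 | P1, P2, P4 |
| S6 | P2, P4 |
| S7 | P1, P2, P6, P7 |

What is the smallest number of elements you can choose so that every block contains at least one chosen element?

3

The 3 elements {P1, P4, P5} hit every block.
No choice of 2 elements meets every block, so 3 is the minimum.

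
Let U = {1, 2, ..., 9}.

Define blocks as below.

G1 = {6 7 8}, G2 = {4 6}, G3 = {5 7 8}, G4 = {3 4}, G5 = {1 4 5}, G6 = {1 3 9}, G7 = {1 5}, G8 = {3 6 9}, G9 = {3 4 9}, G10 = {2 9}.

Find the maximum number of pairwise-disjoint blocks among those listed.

4

G1, G4, G7, G10 are pairwise disjoint (G1={6,7,8}; G4={3,4}; G7={1,5}; G10={2,9}).
Every remaining block overlaps one of these, and no 5 of the listed blocks are pairwise disjoint, so 4 is the maximum.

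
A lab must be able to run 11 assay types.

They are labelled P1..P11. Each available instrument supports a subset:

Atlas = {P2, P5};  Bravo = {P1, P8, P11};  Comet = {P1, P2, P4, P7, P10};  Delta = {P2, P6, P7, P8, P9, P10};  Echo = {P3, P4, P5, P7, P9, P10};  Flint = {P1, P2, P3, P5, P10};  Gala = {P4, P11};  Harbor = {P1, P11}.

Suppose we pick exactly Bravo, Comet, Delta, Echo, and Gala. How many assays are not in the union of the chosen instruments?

Union of Bravo, Comet, Delta, Echo, Gala = {P1, P2, P3, P4, P5, P6, P7, P8, P9, P10, P11} — that's every assay, so 0 are uncovered.

0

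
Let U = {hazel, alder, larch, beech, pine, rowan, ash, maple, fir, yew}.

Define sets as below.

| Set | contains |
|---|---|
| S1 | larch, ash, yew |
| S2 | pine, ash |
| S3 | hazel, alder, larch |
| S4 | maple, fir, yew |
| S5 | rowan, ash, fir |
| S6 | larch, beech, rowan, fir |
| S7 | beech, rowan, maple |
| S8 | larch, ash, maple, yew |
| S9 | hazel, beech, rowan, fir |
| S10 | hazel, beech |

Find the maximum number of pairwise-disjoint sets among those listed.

S2, S4, S10 are pairwise disjoint (S2={pine,ash}; S4={maple,fir,yew}; S10={hazel,beech}).
Every remaining set overlaps one of these, and no 4 of the listed sets are pairwise disjoint, so 3 is the maximum.

3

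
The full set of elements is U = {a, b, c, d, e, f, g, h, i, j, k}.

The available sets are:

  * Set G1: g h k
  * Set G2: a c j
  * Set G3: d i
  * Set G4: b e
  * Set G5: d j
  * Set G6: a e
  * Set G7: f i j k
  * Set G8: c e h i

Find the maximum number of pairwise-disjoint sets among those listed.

4

G1, G2, G3, G4 are pairwise disjoint (G1={g,h,k}; G2={a,c,j}; G3={d,i}; G4={b,e}).
Every remaining set overlaps one of these, and no 5 of the listed sets are pairwise disjoint, so 4 is the maximum.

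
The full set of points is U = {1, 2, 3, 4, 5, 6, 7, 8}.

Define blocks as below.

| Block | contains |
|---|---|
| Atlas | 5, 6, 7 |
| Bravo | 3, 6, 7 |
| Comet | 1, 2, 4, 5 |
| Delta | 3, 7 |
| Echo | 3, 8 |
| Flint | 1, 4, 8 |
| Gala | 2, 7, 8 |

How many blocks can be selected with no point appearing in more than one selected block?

Comet, Echo are pairwise disjoint (Comet={1,2,4,5}; Echo={3,8}).
Every remaining block overlaps one of these, and no 3 of the listed blocks are pairwise disjoint, so 2 is the maximum.

2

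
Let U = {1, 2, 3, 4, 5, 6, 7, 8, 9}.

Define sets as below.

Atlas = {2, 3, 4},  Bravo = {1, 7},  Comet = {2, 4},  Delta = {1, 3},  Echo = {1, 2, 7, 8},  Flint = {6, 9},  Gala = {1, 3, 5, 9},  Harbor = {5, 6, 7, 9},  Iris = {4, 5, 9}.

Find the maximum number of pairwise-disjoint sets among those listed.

Atlas, Bravo, Flint are pairwise disjoint (Atlas={2,3,4}; Bravo={1,7}; Flint={6,9}).
Every remaining set overlaps one of these, and no 4 of the listed sets are pairwise disjoint, so 3 is the maximum.

3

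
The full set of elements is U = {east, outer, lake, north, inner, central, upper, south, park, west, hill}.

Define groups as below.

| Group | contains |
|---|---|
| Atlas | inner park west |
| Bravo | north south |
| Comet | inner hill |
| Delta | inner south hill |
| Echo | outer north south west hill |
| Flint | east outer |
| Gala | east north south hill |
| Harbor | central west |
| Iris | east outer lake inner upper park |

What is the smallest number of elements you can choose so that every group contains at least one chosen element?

4

Take H = {outer, inner, south, west}. Each listed group contains at least one of these, so H is a hitting set of size 4.
The groups Bravo, Comet, Flint, Harbor are pairwise disjoint, so any hitting set needs a separate element for each — at least 4. Hence 4 is optimal.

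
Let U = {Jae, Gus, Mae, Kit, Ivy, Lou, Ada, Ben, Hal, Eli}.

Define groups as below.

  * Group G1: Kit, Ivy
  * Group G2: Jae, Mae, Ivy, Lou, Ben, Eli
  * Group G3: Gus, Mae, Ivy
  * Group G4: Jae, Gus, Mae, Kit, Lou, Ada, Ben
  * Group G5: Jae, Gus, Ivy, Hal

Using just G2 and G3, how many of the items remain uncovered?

Union of G2, G3 = {Jae, Gus, Mae, Ivy, Lou, Ben, Eli}.
Not covered: Kit, Ada, Hal — 3 items.

3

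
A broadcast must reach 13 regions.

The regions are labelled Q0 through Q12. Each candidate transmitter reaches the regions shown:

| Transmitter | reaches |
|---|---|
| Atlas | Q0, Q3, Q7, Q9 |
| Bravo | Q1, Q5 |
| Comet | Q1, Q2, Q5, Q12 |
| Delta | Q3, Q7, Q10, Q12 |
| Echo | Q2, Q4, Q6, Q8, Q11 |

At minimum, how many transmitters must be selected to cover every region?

4

Take {Atlas, Bravo, Delta, Echo}. Their union is {Q0, Q1, Q2, Q3, Q4, Q5, Q6, Q7, Q8, Q9, Q10, Q11, Q12}, which is all 13 regions.
No 3 of the 5 transmitters cover everything (all 10 combinations miss at least one region), so 4 is optimal.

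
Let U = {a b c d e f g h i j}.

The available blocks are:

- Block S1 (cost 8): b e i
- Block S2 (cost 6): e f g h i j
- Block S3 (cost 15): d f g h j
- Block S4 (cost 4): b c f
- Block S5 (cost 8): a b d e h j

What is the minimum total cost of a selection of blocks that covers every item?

18

S2, S4, S5 together cover every item (S2 ∪ S4 ∪ S5 = {a, b, c, d, e, f, g, h, i, j}); total cost 6 + 4 + 8 = 18.
No covering selection has total cost below 18.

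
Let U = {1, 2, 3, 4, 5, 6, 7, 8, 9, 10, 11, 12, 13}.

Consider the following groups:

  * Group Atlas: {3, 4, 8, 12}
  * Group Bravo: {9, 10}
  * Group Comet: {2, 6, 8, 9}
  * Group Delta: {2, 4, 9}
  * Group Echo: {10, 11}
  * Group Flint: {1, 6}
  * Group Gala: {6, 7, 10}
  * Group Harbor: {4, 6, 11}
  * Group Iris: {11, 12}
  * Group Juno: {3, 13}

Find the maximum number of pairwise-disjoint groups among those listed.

4

Delta, Flint, Iris, Juno are pairwise disjoint (Delta={2,4,9}; Flint={1,6}; Iris={11,12}; Juno={3,13}).
Every remaining group overlaps one of these, and no 5 of the listed groups are pairwise disjoint, so 4 is the maximum.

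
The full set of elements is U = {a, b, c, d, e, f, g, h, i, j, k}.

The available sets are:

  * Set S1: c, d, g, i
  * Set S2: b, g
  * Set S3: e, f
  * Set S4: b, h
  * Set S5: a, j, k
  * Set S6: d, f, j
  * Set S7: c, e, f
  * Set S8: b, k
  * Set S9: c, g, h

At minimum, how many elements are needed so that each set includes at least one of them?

T = {a, b, f, g} meets every set (each contains at least one member of T), and |T| = 4.
The sets S1, S3, S4, S5 are pairwise disjoint, so any hitting set needs a separate element for each — at least 4. Hence 4 is optimal.

4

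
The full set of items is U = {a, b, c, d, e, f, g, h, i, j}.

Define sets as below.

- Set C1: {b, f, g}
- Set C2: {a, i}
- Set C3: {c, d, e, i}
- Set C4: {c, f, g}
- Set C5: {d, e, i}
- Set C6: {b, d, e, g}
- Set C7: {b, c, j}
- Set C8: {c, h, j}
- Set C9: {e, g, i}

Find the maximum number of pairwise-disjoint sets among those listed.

C1, C2, C8 are pairwise disjoint (C1={b,f,g}; C2={a,i}; C8={c,h,j}).
Every remaining set overlaps one of these, and no 4 of the listed sets are pairwise disjoint, so 3 is the maximum.

3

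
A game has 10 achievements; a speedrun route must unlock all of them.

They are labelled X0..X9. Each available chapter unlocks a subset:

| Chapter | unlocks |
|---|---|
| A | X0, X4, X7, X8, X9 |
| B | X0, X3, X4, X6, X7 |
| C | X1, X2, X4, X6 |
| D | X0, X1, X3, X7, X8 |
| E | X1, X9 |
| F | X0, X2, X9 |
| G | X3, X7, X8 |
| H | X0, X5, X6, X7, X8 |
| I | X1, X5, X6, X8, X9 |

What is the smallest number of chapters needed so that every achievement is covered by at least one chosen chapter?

3

C and D and I together: C ∪ D ∪ I = {X0, X1, X2, X3, X4, X5, X6, X7, X8, X9} — every achievement is covered.
No 2 of the 9 chapters cover everything (all 36 combinations miss at least one achievement), so 3 is optimal.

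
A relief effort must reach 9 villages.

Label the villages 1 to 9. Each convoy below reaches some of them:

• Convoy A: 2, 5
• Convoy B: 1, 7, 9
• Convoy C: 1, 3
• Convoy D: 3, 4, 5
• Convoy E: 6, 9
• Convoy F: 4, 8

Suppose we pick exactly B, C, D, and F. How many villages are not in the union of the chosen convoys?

2

Union of B, C, D, F = {1, 3, 4, 5, 7, 8, 9}.
Not covered: 2, 6 — 2 villages.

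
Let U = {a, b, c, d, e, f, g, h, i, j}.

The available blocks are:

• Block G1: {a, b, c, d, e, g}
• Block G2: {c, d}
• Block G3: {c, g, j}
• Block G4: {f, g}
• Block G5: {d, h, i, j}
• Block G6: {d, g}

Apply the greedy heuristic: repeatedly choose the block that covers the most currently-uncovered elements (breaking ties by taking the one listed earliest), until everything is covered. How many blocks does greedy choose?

Greedy: pick G1 (covers 6 new) → pick G5 (covers 3 new) → pick G4 (covers 1 new). Total picks: 3.

3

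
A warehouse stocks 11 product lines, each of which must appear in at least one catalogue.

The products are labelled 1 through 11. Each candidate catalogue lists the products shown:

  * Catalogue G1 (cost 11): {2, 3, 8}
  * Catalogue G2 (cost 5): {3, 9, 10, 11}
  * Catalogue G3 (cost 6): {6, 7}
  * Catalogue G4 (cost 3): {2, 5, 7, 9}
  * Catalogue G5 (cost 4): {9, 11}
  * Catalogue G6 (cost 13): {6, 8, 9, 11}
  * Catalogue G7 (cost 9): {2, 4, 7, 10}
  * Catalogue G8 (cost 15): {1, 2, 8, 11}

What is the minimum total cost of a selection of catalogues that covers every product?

38

G2, G3, G4, G7, G8 together cover every product (G2 ∪ G3 ∪ G4 ∪ G7 ∪ G8 = {1, 2, 3, 4, 5, 6, 7, 8, 9, 10, 11}); total cost 5 + 6 + 3 + 9 + 15 = 38.
No covering selection has total cost below 38.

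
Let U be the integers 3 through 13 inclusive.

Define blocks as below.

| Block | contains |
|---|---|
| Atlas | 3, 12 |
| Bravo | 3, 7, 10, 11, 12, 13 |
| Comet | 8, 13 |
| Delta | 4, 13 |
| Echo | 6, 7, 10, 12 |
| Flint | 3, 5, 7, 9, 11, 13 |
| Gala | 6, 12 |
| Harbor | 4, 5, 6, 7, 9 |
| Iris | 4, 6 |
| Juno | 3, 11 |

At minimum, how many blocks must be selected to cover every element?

3

Take {Bravo, Comet, Harbor}. Their union is {3, 4, 5, 6, 7, 8, 9, 10, 11, 12, 13}, which is all 11 elements.
Only Comet contains 8, so Comet is forced; the remaining 9 elements need at least 2 more blocks (each remaining block adds at most 5) — so at least 3 blocks are needed, and 3 is optimal.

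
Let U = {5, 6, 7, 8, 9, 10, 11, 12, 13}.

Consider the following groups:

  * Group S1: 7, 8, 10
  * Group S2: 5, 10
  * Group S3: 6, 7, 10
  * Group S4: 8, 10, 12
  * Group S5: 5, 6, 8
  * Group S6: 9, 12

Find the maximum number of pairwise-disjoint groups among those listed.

2

S1, S6 are pairwise disjoint (S1={7,8,10}; S6={9,12}).
Every remaining group overlaps one of these, and no 3 of the listed groups are pairwise disjoint, so 2 is the maximum.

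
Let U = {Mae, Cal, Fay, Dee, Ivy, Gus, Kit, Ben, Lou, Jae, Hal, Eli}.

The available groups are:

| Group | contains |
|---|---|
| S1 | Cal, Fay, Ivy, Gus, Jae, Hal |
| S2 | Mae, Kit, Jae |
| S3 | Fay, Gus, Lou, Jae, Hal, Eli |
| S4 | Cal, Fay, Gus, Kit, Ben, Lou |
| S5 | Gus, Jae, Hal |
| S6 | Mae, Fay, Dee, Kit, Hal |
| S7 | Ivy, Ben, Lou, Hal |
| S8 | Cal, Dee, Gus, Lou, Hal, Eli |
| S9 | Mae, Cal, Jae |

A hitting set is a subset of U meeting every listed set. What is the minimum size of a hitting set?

Take H = {Ben, Jae, Hal}. Each listed group contains at least one of these, so H is a hitting set of size 3.
No choice of 2 items meets every group, so 3 is the minimum.

3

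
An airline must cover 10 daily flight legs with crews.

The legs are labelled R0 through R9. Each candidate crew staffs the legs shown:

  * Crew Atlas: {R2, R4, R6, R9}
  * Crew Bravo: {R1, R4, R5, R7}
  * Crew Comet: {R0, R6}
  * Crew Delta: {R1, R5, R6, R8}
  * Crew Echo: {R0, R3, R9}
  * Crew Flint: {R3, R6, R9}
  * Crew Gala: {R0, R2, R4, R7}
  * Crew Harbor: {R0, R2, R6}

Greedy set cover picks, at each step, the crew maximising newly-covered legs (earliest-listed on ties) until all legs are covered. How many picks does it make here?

4

Greedy: pick Atlas (covers 4 new) → pick Bravo (covers 3 new) → pick Echo (covers 2 new) → pick Delta (covers 1 new). Total picks: 4.
(The true minimum cover uses only 3 crews, so greedy is not optimal here.)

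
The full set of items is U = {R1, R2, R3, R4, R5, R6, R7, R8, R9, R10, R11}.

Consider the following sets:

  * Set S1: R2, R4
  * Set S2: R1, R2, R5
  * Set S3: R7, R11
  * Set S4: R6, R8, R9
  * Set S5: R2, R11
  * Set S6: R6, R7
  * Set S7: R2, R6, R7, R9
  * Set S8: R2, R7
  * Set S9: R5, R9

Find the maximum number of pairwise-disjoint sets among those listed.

S1, S3, S4 are pairwise disjoint (S1={R2,R4}; S3={R7,R11}; S4={R6,R8,R9}).
Every remaining set overlaps one of these, and no 4 of the listed sets are pairwise disjoint, so 3 is the maximum.

3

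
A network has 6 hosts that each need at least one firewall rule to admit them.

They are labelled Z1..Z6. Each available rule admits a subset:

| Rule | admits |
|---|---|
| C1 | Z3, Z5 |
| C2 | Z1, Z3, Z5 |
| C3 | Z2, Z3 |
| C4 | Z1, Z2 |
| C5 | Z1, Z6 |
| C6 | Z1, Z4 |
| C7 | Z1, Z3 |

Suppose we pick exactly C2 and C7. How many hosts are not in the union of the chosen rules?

Union of C2, C7 = {Z1, Z3, Z5}.
Not covered: Z2, Z4, Z6 — 3 hosts.

3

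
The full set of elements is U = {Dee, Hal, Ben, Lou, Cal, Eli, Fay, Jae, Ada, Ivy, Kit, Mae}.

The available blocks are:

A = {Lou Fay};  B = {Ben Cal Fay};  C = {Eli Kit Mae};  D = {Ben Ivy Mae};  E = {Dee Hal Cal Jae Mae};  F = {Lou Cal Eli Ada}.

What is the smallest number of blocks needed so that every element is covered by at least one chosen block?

5

A and C and D and E and F together: A ∪ C ∪ D ∪ E ∪ F = {Dee, Hal, Ben, Lou, Cal, Eli, Fay, Jae, Ada, Ivy, Kit, Mae} — every element is covered.
No 4 of the 6 blocks cover everything (all 15 combinations miss at least one element), so 5 is optimal.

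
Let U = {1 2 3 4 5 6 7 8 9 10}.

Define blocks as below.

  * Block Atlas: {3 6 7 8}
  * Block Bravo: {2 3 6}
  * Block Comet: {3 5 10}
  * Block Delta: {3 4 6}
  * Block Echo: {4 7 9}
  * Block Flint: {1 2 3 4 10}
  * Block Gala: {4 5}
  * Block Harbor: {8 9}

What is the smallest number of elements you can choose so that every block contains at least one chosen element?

3

Take H = {3, 4, 9}. Each listed block contains at least one of these, so H is a hitting set of size 3.
The blocks Bravo, Gala, Harbor are pairwise disjoint, so any hitting set needs a separate element for each — at least 3. Hence 3 is optimal.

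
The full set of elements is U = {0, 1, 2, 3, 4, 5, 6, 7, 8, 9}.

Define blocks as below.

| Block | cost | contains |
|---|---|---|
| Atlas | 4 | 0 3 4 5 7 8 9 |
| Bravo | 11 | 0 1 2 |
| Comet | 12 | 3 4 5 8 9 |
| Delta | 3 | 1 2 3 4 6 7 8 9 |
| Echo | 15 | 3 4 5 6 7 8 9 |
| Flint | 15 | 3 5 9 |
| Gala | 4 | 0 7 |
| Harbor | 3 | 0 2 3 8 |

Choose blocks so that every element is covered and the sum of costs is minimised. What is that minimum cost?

Atlas, Delta together cover every element (Atlas ∪ Delta = {0, 1, 2, 3, 4, 5, 6, 7, 8, 9}); total cost 4 + 3 = 7.
No covering selection has total cost below 7.

7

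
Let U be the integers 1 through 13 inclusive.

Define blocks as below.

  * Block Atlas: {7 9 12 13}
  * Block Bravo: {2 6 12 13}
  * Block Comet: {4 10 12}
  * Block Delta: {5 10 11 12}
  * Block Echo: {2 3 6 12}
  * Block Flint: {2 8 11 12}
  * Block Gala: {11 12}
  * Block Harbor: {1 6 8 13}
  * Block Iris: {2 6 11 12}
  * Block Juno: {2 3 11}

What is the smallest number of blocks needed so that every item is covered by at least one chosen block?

Atlas and Comet and Delta and Harbor and Juno together: Atlas ∪ Comet ∪ Delta ∪ Harbor ∪ Juno = {1, 2, 3, 4, 5, 6, 7, 8, 9, 10, 11, 12, 13} — every item is covered.
No 4 of the 10 blocks cover everything (all 210 combinations miss at least one item), so 5 is optimal.

5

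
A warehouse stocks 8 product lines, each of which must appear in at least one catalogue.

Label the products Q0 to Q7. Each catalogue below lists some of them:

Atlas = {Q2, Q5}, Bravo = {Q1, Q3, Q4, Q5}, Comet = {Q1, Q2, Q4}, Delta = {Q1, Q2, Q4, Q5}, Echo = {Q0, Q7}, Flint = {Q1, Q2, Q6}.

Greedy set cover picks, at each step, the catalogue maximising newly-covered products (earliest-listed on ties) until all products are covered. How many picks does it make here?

3

Greedy: pick Bravo (covers 4 new) → pick Echo (covers 2 new) → pick Flint (covers 2 new). Total picks: 3.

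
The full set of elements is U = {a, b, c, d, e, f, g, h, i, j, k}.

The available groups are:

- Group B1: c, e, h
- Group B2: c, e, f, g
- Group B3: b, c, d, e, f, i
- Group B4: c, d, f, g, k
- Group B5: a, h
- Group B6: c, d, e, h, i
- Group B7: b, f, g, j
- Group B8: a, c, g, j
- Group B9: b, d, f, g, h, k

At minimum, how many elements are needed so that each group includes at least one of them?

3

T = {c, g, h} meets every group (each contains at least one member of T), and |T| = 3.
No choice of 2 elements meets every group, so 3 is the minimum.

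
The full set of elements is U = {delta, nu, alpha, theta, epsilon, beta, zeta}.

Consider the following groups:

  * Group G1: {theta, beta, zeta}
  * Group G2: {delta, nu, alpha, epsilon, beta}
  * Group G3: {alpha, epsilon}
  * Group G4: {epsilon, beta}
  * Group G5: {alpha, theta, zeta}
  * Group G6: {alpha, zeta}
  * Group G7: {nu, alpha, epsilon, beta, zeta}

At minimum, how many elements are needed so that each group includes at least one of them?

The 2 elements {alpha, beta} hit every group.
The groups G1, G3 are pairwise disjoint, so any hitting set needs a separate element for each — at least 2. Hence 2 is optimal.

2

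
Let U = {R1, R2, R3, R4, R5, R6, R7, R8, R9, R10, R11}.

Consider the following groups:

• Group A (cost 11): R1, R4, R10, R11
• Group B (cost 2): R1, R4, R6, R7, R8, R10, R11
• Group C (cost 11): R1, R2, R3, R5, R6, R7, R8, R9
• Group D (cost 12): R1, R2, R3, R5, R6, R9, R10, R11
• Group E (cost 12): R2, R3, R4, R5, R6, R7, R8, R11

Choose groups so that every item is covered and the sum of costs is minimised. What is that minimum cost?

B, C together cover every item (B ∪ C = {R1, R2, R3, R4, R5, R6, R7, R8, R9, R10, R11}); total cost 2 + 11 = 13.
No covering selection has total cost below 13.

13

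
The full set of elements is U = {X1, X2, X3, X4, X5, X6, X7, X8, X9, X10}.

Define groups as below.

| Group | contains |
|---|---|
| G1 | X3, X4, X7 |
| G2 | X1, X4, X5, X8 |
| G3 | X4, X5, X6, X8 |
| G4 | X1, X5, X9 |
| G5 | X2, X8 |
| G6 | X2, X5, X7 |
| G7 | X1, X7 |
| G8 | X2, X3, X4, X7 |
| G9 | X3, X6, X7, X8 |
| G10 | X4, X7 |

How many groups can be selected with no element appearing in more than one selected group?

3

G1, G4, G5 are pairwise disjoint (G1={X3,X4,X7}; G4={X1,X5,X9}; G5={X2,X8}).
Every remaining group overlaps one of these, and no 4 of the listed groups are pairwise disjoint, so 3 is the maximum.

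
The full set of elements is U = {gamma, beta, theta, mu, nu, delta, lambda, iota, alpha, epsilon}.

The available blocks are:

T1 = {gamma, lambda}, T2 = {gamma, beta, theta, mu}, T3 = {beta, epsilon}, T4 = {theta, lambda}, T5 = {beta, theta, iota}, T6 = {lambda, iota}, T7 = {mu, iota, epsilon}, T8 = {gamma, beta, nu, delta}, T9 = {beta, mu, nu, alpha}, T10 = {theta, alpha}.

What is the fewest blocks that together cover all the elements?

4

Take {T6, T7, T8, T10}. Their union is {gamma, beta, theta, mu, nu, delta, lambda, iota, alpha, epsilon}, which is all 10 elements.
No 3 of the 10 blocks cover everything (all 120 combinations miss at least one element), so 4 is optimal.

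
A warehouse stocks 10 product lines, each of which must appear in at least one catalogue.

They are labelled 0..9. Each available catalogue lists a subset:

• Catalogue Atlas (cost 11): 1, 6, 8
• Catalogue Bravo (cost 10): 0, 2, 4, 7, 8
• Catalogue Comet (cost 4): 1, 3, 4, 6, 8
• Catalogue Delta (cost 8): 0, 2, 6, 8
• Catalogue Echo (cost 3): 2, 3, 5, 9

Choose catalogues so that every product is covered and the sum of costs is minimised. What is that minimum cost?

17

Bravo, Comet, Echo together cover every product (Bravo ∪ Comet ∪ Echo = {0, 1, 2, 3, 4, 5, 6, 7, 8, 9}); total cost 10 + 4 + 3 = 17.
No covering selection has total cost below 17.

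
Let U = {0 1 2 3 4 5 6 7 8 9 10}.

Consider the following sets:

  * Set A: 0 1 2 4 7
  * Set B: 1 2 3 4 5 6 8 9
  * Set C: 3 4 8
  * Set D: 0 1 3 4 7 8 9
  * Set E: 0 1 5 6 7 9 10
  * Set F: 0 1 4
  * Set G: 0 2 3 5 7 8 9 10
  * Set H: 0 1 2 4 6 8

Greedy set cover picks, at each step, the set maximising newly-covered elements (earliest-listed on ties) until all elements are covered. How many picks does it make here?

2

Greedy: pick B (covers 8 new) → pick E (covers 3 new). Total picks: 2.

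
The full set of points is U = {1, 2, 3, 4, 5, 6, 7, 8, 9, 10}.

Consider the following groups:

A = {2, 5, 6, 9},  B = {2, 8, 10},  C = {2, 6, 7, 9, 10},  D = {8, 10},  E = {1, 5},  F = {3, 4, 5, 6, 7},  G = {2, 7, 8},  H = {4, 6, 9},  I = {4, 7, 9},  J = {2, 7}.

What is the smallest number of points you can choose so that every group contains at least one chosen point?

4

T = {1, 7, 8, 9} meets every group (each contains at least one member of T), and |T| = 4.
The groups D, E, H, J are pairwise disjoint, so any hitting set needs a separate point for each — at least 4. Hence 4 is optimal.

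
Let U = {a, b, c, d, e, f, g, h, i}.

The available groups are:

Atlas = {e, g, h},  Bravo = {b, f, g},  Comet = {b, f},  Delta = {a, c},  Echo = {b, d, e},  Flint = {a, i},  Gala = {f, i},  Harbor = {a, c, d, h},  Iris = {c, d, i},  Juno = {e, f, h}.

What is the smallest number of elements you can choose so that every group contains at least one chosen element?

4

T = {c, e, f, i} meets every group (each contains at least one member of T), and |T| = 4.
No choice of 3 elements meets every group, so 4 is the minimum.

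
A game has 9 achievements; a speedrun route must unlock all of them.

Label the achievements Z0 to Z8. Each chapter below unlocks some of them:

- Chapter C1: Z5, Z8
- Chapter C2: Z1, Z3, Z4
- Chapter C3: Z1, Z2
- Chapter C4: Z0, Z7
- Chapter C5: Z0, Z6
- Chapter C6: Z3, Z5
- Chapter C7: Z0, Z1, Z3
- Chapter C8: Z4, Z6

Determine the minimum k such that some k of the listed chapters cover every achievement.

5

C1 and C2 and C3 and C4 and C8 together: C1 ∪ C2 ∪ C3 ∪ C4 ∪ C8 = {Z0, Z1, Z2, Z3, Z4, Z5, Z6, Z7, Z8} — every achievement is covered.
Only C3 contains Z2, so C3 is forced; the remaining 7 achievements need at least 4 more chapters (each remaining chapter adds at most 2) — so at least 5 chapters are needed, and 5 is optimal.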